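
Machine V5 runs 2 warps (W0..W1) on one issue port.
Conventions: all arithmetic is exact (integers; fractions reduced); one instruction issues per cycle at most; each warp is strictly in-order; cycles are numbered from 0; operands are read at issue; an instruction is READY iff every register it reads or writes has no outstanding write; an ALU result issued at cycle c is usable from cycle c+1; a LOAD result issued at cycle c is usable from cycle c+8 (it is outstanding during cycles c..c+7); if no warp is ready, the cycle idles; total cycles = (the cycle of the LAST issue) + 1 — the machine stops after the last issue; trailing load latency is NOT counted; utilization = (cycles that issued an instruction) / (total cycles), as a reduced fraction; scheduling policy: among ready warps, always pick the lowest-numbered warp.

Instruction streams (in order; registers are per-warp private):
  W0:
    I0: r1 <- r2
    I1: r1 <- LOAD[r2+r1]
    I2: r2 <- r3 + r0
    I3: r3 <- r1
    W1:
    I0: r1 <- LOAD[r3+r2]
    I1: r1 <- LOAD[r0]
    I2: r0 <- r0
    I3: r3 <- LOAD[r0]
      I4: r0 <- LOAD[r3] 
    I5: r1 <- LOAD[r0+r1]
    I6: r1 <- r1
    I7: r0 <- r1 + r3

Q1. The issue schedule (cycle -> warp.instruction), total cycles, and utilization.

cycle 0: W0.I0
cycle 1: W0.I1
cycle 2: W0.I2
cycle 3: W1.I0
cycle 4: idle
cycle 5: idle
cycle 6: idle
cycle 7: idle
cycle 8: idle
cycle 9: W0.I3
cycle 10: idle
cycle 11: W1.I1
cycle 12: W1.I2
cycle 13: W1.I3
cycle 14: idle
cycle 15: idle
cycle 16: idle
cycle 17: idle
cycle 18: idle
cycle 19: idle
cycle 20: idle
cycle 21: W1.I4
cycle 22: idle
cycle 23: idle
cycle 24: idle
cycle 25: idle
cycle 26: idle
cycle 27: idle
cycle 28: idle
cycle 29: W1.I5
cycle 30: idle
cycle 31: idle
cycle 32: idle
cycle 33: idle
cycle 34: idle
cycle 35: idle
cycle 36: idle
cycle 37: W1.I6
cycle 38: W1.I7

Answer: 39 cycles, utilization 4/13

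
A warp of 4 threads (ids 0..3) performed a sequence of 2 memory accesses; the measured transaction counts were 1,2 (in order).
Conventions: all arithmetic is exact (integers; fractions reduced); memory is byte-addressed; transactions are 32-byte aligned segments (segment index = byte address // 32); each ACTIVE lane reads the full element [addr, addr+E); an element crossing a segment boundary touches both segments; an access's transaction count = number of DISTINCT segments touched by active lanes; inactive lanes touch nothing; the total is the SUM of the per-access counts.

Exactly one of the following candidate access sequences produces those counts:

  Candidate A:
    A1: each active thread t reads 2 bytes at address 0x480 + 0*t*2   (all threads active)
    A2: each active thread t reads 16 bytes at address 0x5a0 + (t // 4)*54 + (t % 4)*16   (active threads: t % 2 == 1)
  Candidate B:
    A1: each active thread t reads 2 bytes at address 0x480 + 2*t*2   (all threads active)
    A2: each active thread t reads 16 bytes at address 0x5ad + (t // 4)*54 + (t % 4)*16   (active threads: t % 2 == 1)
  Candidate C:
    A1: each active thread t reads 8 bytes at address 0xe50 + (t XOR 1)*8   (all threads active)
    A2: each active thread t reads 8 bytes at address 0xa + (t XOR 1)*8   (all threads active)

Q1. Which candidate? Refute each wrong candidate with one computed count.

B: A2 gives 3 transactions, not 2
C: A1 gives 2 transactions, not 1
A: all counts match (1,2)

Answer: A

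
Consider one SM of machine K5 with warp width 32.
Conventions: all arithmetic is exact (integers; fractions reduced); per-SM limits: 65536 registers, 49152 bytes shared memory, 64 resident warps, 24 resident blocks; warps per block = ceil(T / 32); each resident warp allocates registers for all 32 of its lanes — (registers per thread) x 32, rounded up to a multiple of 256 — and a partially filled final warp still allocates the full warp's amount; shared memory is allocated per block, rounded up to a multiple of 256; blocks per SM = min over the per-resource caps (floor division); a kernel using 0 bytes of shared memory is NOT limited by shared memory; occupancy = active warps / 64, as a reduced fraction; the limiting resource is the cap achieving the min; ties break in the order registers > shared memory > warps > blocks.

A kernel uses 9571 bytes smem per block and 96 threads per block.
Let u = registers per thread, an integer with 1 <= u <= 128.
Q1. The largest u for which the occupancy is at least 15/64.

Answer: u = 128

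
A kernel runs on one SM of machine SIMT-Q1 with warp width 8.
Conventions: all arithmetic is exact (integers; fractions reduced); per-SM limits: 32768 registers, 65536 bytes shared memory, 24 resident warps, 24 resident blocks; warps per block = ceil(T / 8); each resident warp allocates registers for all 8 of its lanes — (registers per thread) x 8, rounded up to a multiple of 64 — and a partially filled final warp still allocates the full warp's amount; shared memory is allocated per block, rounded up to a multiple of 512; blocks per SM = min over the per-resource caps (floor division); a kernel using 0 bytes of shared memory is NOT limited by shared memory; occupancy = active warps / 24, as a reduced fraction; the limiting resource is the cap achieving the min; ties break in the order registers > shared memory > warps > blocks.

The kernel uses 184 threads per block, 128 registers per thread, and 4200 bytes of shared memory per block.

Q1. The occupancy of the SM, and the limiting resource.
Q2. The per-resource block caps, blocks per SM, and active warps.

Answer: occupancy 23/24, limited by registers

registers: 1 block
shared memory: 14 blocks
warps: 1 block
blocks: 24 blocks

Answer: 1 block, 23 active warps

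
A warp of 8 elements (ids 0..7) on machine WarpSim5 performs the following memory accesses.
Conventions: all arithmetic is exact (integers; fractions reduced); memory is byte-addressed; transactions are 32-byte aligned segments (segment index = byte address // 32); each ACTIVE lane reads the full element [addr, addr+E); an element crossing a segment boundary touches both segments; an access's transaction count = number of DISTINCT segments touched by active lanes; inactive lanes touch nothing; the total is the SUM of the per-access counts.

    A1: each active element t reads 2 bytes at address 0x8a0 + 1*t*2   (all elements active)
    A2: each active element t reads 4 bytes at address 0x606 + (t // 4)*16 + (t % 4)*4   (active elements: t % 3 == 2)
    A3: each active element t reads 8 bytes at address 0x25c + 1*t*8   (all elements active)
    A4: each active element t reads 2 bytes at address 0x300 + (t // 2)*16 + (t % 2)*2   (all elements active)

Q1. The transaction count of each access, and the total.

A1: 1 transaction
A2: 1 transaction
A3: 3 transactions
A4: 2 transactions

Answer: 1,1,3,2; total 7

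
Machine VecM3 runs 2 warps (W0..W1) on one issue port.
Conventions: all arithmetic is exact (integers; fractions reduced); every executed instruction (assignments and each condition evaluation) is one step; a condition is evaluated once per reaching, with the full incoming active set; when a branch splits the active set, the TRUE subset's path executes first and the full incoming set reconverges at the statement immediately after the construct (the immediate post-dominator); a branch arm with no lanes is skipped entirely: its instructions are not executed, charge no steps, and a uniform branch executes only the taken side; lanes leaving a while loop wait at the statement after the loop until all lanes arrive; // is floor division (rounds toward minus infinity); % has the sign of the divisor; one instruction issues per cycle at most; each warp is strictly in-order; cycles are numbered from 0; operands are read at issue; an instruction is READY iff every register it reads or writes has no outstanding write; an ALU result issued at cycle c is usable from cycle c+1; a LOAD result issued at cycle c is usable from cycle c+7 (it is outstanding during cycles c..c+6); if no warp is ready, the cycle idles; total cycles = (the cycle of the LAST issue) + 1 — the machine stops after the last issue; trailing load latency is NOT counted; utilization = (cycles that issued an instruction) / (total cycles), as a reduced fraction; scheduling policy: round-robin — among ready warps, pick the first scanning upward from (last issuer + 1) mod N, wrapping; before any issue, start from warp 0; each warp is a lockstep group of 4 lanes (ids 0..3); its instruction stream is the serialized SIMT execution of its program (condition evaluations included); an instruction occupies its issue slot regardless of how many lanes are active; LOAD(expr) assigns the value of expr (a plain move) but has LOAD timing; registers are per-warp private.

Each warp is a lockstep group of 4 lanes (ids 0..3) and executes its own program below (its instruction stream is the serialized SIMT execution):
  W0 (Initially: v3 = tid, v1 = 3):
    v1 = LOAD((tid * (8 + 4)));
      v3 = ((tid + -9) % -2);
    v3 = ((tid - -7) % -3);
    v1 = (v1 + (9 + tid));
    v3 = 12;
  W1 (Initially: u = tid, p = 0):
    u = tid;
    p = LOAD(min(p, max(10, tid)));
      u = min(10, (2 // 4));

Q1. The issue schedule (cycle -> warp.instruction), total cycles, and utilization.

cycle 0: W0.I0
cycle 1: W1.I0
cycle 2: W0.I1
cycle 3: W1.I1
cycle 4: W0.I2
cycle 5: W1.I2
cycle 6: idle
cycle 7: W0.I3
cycle 8: W0.I4

Answer: 9 cycles, utilization 8/9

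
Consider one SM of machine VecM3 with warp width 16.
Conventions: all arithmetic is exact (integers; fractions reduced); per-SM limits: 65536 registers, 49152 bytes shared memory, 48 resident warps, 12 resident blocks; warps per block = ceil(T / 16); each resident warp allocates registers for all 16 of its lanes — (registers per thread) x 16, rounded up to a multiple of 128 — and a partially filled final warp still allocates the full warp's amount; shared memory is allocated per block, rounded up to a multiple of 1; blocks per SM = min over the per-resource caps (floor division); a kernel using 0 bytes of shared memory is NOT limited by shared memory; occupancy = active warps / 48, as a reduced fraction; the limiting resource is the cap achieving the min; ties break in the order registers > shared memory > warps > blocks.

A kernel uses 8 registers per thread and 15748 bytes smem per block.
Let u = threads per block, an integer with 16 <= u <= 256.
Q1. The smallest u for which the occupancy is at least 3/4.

Answer: u = 177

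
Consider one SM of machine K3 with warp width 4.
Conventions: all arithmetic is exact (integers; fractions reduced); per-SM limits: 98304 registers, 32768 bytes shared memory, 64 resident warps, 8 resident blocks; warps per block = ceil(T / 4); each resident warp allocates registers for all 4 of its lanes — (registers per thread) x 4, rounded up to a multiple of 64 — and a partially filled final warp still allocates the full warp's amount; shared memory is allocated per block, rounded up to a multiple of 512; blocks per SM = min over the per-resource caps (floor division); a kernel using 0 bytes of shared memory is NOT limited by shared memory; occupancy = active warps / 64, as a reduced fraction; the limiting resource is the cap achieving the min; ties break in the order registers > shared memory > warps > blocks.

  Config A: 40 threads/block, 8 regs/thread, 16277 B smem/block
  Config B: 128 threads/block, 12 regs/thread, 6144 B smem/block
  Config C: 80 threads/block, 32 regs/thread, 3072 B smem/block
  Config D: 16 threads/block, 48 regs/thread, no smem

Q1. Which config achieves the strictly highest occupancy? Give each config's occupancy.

occupancies: A 5/16, B 1, C 15/16, D 1/2

Answer: B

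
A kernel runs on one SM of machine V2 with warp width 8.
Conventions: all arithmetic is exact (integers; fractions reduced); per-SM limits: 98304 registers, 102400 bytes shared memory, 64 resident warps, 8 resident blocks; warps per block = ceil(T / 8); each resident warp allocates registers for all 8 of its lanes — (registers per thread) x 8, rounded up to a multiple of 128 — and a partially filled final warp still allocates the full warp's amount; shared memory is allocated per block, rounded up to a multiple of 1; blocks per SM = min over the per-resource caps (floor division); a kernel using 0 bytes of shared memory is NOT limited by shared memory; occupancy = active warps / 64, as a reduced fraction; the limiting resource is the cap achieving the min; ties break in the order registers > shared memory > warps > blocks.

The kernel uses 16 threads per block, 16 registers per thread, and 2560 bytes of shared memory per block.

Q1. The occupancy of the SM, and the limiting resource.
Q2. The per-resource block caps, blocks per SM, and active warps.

Answer: occupancy 1/4, limited by blocks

registers: 384 blocks
shared memory: 40 blocks
warps: 32 blocks
blocks: 8 blocks

Answer: 8 blocks, 16 active warps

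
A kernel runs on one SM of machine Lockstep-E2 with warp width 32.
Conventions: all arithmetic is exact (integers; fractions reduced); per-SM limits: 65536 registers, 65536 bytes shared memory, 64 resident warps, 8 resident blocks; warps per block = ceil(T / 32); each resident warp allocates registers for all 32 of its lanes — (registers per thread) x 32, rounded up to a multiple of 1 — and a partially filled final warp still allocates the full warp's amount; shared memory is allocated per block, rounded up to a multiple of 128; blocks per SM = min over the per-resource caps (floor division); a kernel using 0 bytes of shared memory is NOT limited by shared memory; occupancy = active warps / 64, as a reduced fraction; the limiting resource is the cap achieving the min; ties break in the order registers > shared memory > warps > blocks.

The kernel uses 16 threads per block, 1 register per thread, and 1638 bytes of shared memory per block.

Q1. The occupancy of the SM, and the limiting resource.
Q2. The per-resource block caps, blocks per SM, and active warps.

Answer: occupancy 1/8, limited by blocks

registers: 2048 blocks
shared memory: 39 blocks
warps: 64 blocks
blocks: 8 blocks

Answer: 8 blocks, 8 active warps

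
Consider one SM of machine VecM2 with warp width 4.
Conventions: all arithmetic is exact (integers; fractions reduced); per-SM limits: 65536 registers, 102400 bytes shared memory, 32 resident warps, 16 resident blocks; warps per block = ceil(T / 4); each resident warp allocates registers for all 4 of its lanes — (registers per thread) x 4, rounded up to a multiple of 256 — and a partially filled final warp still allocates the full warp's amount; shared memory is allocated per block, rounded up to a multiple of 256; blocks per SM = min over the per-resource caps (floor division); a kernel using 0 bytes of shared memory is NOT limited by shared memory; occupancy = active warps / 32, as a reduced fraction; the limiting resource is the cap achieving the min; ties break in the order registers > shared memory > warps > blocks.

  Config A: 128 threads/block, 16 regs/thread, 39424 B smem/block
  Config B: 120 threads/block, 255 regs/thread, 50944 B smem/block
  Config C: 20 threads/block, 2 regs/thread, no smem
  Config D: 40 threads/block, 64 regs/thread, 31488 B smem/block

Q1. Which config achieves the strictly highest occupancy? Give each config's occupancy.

occupancies: A 1, B 15/16, C 15/16, D 15/16

Answer: A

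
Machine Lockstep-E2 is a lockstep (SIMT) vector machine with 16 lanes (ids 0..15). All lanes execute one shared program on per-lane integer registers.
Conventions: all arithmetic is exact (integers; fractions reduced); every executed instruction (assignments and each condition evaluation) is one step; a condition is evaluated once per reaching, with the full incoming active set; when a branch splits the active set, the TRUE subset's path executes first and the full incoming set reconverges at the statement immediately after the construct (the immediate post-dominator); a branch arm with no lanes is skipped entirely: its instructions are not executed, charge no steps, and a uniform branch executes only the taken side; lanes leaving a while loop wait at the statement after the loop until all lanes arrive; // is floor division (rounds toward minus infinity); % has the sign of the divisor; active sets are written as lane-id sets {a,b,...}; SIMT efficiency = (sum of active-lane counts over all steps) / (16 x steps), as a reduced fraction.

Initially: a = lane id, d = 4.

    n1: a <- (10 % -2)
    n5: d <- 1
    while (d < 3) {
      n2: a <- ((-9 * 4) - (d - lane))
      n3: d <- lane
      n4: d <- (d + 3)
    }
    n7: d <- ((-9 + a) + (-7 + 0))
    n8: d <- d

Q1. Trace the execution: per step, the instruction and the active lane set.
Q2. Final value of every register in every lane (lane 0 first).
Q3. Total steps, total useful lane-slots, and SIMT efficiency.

step 0: a <- (10 % -2)               {0,1,2,3,4,5,6,7,8,9,10,11,12,13,14,15}
step 1: d <- 1                       {0,1,2,3,4,5,6,7,8,9,10,11,12,13,14,15}
step 2: eval (d < 3)                 {0,1,2,3,4,5,6,7,8,9,10,11,12,13,14,15}
step 3: a <- ((-9 * 4) - (d - lane)) {0,1,2,3,4,5,6,7,8,9,10,11,12,13,14,15}
step 4: d <- lane                    {0,1,2,3,4,5,6,7,8,9,10,11,12,13,14,15}
step 5: d <- (d + 3)                 {0,1,2,3,4,5,6,7,8,9,10,11,12,13,14,15}
step 6: eval (d < 3)                 {0,1,2,3,4,5,6,7,8,9,10,11,12,13,14,15}
step 7: d <- ((-9 + a) + (-7 + 0))   {0,1,2,3,4,5,6,7,8,9,10,11,12,13,14,15}
step 8: d <- d                       {0,1,2,3,4,5,6,7,8,9,10,11,12,13,14,15}

Answer: 9 steps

a: -37,-36,-35,-34,-33,-32,-31,-30,-29,-28,-27,-26,-25,-24,-23,-22
d: -53,-52,-51,-50,-49,-48,-47,-46,-45,-44,-43,-42,-41,-40,-39,-38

steps = 9; useful = 144; efficiency = 144/144 = 1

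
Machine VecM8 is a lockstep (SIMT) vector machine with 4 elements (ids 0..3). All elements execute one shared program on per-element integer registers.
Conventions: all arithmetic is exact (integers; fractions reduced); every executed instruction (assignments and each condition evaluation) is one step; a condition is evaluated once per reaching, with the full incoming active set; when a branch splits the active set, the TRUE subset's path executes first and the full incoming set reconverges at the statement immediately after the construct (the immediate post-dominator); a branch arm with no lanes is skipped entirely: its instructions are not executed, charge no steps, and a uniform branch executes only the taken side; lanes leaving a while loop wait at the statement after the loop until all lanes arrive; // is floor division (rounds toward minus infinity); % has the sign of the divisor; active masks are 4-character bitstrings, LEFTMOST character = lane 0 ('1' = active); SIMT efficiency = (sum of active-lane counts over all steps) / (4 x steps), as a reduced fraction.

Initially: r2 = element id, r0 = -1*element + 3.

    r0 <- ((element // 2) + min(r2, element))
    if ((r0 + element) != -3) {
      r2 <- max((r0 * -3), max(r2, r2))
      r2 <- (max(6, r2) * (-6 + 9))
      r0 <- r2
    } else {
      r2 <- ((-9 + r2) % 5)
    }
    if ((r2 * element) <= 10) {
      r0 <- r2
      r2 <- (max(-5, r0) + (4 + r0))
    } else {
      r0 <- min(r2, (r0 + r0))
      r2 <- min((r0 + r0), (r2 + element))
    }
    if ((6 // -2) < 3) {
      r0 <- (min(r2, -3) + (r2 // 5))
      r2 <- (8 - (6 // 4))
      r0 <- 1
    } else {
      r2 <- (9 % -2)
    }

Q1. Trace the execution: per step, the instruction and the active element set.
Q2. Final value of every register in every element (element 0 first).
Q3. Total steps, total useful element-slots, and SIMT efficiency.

step 0: r0 <- ((element // 2) + min(r2, element)) 1111
step 1: eval ((r0 + element) != -3)  1111
step 2: r2 <- max((r0 * -3), max(r2, r2)) 1111
step 3: r2 <- (max(6, r2) * (-6 + 9)) 1111
step 4: r0 <- r2                     1111
step 5: eval ((r2 * element) <= 10)  1111
step 6: r0 <- r2                     1000
step 7: r2 <- (max(-5, r0) + (4 + r0)) 1000
step 8: r0 <- min(r2, (r0 + r0))     0111
step 9: r2 <- min((r0 + r0), (r2 + element)) 0111
step 10: eval ((6 // -2) < 3)         1111
step 11: r0 <- (min(r2, -3) + (r2 // 5)) 1111
step 12: r2 <- (8 - (6 // 4))         1111
step 13: r0 <- 1                      1111

Answer: 14 steps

r2: 7,7,7,7
r0: 1,1,1,1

steps = 14; useful = 48; efficiency = 48/56 = 6/7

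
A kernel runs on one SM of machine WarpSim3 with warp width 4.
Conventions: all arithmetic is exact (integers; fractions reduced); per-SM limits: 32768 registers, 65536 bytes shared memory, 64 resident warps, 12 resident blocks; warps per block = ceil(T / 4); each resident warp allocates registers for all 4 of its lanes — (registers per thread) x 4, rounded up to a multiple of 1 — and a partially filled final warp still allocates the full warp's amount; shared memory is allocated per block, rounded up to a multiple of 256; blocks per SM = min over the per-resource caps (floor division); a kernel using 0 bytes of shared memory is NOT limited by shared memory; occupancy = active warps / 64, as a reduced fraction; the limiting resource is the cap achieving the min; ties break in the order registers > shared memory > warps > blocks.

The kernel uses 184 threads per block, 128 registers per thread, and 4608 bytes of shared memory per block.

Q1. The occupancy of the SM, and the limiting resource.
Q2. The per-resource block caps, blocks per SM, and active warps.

Answer: occupancy 23/32, limited by registers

registers: 1 block
shared memory: 14 blocks
warps: 1 block
blocks: 12 blocks

Answer: 1 block, 46 active warps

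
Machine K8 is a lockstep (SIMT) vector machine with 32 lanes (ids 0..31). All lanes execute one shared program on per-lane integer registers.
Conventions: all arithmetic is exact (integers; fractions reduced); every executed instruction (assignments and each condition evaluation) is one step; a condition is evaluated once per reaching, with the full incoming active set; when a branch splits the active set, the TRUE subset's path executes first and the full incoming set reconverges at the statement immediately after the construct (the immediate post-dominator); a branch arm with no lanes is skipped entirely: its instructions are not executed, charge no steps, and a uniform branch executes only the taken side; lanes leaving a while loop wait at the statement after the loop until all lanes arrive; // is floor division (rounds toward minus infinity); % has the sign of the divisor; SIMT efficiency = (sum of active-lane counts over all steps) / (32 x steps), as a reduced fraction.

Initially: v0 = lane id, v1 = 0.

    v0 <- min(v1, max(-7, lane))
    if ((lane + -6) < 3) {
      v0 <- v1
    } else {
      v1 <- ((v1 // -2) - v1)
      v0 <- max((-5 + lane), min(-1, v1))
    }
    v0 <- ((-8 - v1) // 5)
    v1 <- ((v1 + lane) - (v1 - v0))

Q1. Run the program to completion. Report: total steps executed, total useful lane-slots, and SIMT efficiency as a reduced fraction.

Answer: 7 steps, 183 useful, 183/224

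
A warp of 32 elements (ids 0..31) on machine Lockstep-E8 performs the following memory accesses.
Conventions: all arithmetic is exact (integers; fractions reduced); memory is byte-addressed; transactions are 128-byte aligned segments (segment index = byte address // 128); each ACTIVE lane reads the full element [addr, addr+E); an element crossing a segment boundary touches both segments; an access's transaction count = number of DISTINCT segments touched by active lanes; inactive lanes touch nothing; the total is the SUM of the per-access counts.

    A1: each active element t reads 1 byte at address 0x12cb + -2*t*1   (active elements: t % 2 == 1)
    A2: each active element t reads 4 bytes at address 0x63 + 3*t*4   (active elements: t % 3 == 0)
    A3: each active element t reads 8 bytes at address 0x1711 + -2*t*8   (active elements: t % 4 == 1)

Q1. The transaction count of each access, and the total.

A1: 1 transaction
A2: 4 transactions
A3: 5 transactions

Answer: 1,4,5; total 10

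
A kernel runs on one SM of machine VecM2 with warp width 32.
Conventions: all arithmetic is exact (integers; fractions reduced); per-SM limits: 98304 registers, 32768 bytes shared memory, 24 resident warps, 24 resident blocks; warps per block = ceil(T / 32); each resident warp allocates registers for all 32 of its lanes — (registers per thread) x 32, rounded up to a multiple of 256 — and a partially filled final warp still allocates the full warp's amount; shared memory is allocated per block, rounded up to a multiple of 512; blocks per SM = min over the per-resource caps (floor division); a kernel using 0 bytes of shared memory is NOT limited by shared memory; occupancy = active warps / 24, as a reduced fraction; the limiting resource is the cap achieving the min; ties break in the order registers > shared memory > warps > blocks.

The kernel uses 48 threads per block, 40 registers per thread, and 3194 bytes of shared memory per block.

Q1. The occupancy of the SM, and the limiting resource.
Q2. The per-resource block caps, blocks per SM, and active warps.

Answer: occupancy 3/4, limited by shared memory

registers: 38 blocks
shared memory: 9 blocks
warps: 12 blocks
blocks: 24 blocks

Answer: 9 blocks, 18 active warps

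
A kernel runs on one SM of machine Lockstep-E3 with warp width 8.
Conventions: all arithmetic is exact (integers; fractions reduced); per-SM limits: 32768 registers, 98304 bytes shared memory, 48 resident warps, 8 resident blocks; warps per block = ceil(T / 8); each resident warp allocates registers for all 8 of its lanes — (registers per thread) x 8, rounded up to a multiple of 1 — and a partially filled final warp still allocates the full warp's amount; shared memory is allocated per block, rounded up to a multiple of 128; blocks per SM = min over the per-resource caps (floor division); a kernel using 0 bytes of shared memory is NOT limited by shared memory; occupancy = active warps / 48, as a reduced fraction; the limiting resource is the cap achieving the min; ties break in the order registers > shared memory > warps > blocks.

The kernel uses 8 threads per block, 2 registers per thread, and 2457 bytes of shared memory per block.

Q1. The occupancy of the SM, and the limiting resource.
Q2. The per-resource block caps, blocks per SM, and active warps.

Answer: occupancy 1/6, limited by blocks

registers: 2048 blocks
shared memory: 38 blocks
warps: 48 blocks
blocks: 8 blocks

Answer: 8 blocks, 8 active warps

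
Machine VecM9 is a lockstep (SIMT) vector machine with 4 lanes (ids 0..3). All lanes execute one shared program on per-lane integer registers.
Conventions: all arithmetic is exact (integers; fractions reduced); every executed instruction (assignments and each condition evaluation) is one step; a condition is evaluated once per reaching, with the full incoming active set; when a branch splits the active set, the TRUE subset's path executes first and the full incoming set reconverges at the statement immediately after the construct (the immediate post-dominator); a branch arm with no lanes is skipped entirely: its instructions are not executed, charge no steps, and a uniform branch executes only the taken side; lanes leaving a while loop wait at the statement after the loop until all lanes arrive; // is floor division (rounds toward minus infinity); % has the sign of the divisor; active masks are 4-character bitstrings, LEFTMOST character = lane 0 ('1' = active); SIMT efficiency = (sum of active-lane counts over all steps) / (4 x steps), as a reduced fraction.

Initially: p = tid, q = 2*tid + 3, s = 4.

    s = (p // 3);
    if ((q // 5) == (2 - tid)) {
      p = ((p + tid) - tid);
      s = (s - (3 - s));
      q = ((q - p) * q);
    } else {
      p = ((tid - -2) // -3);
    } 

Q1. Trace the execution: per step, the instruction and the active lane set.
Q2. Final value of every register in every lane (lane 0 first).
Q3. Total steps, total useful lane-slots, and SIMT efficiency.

step 0: s <- (p // 3)                1111
step 1: eval ((q // 5) == (2 - tid)) 1111
step 2: p <- ((p + tid) - tid)       0100
step 3: s <- (s - (3 - s))           0100
step 4: q <- ((q - p) * q)           0100
step 5: p <- ((tid - -2) // -3)      1011

Answer: 6 steps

p: -1,1,-2,-2
q: 3,20,7,9
s: 0,-3,0,1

steps = 6; useful = 14; efficiency = 14/24 = 7/12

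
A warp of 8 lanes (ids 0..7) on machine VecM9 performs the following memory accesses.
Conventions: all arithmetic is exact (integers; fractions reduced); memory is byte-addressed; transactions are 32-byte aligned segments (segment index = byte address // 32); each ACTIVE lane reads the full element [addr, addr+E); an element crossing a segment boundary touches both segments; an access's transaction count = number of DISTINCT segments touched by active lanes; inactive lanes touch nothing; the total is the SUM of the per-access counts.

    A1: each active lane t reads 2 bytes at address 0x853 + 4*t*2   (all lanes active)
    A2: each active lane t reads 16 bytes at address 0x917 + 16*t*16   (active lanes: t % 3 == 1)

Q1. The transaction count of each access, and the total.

A1: 3 transactions
A2: 6 transactions

Answer: 3,6; total 9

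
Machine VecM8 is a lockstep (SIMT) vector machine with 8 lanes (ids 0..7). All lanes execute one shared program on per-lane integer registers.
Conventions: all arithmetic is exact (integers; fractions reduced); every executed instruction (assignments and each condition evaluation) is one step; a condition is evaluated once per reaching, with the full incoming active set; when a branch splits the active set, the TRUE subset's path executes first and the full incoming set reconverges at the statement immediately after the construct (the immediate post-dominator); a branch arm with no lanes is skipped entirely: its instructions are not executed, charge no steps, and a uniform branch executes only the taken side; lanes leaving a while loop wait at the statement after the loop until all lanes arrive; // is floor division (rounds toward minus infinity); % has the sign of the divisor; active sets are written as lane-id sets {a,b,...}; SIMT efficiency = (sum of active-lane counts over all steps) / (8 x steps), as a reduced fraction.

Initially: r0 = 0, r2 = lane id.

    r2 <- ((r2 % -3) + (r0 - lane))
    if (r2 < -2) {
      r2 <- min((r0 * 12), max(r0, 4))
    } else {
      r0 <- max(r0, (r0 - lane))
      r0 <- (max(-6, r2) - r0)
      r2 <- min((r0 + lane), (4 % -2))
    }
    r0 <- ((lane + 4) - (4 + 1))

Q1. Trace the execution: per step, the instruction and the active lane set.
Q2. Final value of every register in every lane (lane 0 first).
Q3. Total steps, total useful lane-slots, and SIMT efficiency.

step 0: r2 <- ((r2 % -3) + (r0 - lane)) {0,1,2,3,4,5,6,7}
step 1: eval (r2 < -2)               {0,1,2,3,4,5,6,7}
step 2: r2 <- min((r0 * 12), max(r0, 4)) {1,2,3,4,5,6,7}
step 3: r0 <- max(r0, (r0 - lane))   {0}
step 4: r0 <- (max(-6, r2) - r0)     {0}
step 5: r2 <- min((r0 + lane), (4 % -2)) {0}
step 6: r0 <- ((lane + 4) - (4 + 1)) {0,1,2,3,4,5,6,7}

Answer: 7 steps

r0: -1,0,1,2,3,4,5,6
r2: 0,0,0,0,0,0,0,0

steps = 7; useful = 34; efficiency = 34/56 = 17/28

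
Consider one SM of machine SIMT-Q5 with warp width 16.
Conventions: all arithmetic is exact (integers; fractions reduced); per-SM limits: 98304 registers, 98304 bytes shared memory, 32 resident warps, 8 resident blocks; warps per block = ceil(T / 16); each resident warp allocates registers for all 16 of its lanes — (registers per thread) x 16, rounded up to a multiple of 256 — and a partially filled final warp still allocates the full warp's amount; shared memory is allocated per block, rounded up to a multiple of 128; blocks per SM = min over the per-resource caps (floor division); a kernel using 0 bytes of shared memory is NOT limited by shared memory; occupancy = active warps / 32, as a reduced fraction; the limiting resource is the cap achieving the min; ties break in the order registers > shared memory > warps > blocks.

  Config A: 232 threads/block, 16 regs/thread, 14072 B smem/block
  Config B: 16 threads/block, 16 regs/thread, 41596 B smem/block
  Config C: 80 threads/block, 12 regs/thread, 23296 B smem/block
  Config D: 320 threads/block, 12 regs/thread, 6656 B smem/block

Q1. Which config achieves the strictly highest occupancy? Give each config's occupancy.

occupancies: A 15/16, B 1/16, C 5/8, D 5/8

Answer: A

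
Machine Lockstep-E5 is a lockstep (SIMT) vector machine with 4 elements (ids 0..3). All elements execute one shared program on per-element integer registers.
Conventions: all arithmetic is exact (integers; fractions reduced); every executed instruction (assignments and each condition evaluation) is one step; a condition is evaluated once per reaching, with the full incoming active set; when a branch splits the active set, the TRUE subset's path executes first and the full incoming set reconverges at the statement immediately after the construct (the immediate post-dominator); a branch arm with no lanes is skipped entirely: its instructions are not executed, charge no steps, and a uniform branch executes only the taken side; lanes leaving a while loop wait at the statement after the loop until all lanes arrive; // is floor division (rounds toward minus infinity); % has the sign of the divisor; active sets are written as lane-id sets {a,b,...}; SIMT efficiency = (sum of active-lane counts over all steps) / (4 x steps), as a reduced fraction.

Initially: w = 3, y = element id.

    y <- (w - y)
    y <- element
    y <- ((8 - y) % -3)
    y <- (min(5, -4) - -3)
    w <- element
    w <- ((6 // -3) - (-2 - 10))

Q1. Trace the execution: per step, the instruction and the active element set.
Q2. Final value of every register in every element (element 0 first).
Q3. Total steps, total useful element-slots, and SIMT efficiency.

step 0: y <- (w - y)                 {0,1,2,3}
step 1: y <- element                 {0,1,2,3}
step 2: y <- ((8 - y) % -3)          {0,1,2,3}
step 3: y <- (min(5, -4) - -3)       {0,1,2,3}
step 4: w <- element                 {0,1,2,3}
step 5: w <- ((6 // -3) - (-2 - 10)) {0,1,2,3}

Answer: 6 steps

w: 10,10,10,10
y: -1,-1,-1,-1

steps = 6; useful = 24; efficiency = 24/24 = 1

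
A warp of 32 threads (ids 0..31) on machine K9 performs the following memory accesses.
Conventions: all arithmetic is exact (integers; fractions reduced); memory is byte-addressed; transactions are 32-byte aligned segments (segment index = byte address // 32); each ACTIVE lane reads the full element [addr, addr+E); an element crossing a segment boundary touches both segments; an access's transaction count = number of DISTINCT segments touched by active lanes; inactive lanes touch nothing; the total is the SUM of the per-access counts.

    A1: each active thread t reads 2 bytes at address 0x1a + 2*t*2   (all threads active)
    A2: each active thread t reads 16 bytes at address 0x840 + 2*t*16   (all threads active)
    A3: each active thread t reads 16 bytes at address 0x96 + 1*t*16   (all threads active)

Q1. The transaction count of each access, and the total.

A1: 5 transactions
A2: 32 transactions
A3: 17 transactions

Answer: 5,32,17; total 54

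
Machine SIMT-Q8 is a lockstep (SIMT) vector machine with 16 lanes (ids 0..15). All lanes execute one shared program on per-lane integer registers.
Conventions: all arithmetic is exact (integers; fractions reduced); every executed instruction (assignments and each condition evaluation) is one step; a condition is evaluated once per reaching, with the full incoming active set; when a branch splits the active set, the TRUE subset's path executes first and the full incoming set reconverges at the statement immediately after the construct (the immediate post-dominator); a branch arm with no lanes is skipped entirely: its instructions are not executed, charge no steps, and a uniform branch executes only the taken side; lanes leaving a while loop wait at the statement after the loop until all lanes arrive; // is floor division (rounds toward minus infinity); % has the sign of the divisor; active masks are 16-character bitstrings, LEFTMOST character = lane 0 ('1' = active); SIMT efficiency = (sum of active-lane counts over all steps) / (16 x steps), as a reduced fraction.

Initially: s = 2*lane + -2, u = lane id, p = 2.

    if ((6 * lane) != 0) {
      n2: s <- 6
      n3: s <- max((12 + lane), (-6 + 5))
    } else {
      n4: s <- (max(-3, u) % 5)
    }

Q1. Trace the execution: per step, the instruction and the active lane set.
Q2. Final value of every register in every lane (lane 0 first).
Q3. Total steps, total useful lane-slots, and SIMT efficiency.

step 0: eval ((6 * lane) != 0)       1111111111111111
step 1: s <- 6                       0111111111111111
step 2: s <- max((12 + lane), (-6 + 5)) 0111111111111111
step 3: s <- (max(-3, u) % 5)        1000000000000000

Answer: 4 steps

s: 0,13,14,15,16,17,18,19,20,21,22,23,24,25,26,27
u: 0,1,2,3,4,5,6,7,8,9,10,11,12,13,14,15
p: 2,2,2,2,2,2,2,2,2,2,2,2,2,2,2,2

steps = 4; useful = 47; efficiency = 47/64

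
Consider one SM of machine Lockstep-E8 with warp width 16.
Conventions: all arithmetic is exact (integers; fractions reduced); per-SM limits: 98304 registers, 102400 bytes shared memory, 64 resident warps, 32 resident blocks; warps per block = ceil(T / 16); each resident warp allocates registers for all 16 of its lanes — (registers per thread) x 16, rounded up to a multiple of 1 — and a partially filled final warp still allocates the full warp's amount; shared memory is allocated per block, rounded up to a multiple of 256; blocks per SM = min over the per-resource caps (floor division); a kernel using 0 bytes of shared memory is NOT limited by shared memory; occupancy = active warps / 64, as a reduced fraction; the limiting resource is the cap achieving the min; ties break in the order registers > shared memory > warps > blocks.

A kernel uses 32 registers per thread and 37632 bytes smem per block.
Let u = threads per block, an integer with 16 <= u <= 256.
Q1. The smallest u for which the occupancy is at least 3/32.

Answer: u = 33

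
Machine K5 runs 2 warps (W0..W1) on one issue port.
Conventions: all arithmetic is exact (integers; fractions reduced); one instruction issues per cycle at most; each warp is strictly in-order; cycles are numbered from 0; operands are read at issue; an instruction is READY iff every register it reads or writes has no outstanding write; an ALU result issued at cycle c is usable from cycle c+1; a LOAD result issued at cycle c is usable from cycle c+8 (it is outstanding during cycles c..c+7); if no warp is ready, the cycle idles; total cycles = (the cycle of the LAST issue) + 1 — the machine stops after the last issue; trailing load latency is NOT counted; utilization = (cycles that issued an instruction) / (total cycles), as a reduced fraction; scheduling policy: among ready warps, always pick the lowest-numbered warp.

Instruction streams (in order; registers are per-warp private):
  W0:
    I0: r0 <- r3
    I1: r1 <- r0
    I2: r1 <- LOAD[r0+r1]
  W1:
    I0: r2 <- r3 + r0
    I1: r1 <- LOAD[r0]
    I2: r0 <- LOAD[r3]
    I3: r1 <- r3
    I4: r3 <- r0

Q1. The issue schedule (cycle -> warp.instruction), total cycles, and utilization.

cycle 0: W0.I0
cycle 1: W0.I1
cycle 2: W0.I2
cycle 3: W1.I0
cycle 4: W1.I1
cycle 5: W1.I2
cycle 6: idle
cycle 7: idle
cycle 8: idle
cycle 9: idle
cycle 10: idle
cycle 11: idle
cycle 12: W1.I3
cycle 13: W1.I4

Answer: 14 cycles, utilization 4/7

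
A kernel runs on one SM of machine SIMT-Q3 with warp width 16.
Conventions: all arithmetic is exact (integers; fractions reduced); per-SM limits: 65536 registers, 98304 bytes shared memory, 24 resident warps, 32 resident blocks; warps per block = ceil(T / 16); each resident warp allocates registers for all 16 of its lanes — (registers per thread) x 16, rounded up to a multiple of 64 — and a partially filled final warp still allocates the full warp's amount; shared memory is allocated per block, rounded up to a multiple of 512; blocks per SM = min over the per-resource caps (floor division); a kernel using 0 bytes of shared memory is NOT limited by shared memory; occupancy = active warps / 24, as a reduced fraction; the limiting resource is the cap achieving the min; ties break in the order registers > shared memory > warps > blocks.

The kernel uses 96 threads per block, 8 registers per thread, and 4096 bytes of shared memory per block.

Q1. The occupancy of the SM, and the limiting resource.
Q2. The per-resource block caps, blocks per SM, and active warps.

Answer: occupancy 1, limited by warps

registers: 85 blocks
shared memory: 24 blocks
warps: 4 blocks
blocks: 32 blocks

Answer: 4 blocks, 24 active warps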